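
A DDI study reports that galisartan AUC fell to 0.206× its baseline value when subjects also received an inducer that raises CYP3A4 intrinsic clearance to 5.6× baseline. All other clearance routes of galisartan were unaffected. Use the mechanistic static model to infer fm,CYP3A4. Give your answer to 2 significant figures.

Call the CYP3A4 fraction fm. After the interaction, CL_new/CL_old = fm × 5.6 + (1 − fm).
AUC ratio = 1 / (new CL fraction), so new CL fraction = 1 / 0.206 = 4.854.
fm × 5.6 + 1 − fm = 4.854  ⇒  fm × (5.6 − 1) = 3.854  ⇒  fm = 0.84.

0.84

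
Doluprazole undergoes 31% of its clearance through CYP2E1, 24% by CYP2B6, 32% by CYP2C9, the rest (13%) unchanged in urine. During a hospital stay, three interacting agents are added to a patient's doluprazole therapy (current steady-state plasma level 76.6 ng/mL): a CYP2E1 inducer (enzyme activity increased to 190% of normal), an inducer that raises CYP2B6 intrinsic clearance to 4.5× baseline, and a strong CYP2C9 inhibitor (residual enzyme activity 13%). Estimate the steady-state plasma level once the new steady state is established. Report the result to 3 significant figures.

41.6 ng/mL

The CYP2E1 pathway (31% of clearance) increases to 1.9× activity: 0.31 × 1.9 = 0.589.
The CYP2B6 pathway (24% of clearance) rises to 4.5× activity: 0.24 × 4.5 = 1.08.
The CYP2C9 pathway (32% of clearance) is reduced to 0.13× activity: 0.32 × 0.13 = 0.0416.
The remaining 13% of clearance is unaffected.
Relative clearance = 0.589 + 1.08 + 0.0416 + 0.13 = 1.8406.
New steady-state plasma level = 76.6 / 1.8406 = 41.6 ng/mL (concentration scales inversely with clearance).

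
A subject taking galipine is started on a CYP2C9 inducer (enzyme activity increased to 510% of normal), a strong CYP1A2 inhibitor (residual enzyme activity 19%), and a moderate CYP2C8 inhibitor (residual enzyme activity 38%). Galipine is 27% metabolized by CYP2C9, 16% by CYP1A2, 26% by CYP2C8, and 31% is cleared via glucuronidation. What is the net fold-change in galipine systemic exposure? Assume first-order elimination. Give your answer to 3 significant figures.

0.551

The CYP2C9 pathway (27% of clearance) increases to 5.1× activity: 0.27 × 5.1 = 1.377.
The CYP1A2 pathway (16% of clearance) drops to 0.19× activity: 0.16 × 0.19 = 0.0304.
The CYP2C8 pathway (26% of clearance) falls to 0.38× activity: 0.26 × 0.38 = 0.0988.
Non-CYP routes (31%) are unchanged.
New clearance relative to baseline: 1.377 + 0.0304 + 0.0988 + 0.31 = 1.8162.
Because systemic exposure varies inversely with clearance, the combined effect is 1 / 1.8162 = 0.551.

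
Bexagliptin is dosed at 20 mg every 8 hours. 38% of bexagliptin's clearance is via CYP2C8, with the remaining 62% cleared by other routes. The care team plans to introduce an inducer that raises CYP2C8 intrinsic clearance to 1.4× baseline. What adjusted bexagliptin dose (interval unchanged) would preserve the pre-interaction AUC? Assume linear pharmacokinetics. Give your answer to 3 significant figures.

CYP2C8: 0.38 × 1.4 = 0.532
Other: 0.62 (unchanged)
CL_new/CL_old = 0.532 + 0.62 = 1.152.
Css,avg = (dose rate)/CL, so holding Css fixed requires dose ∝ CL: 20 × 1.152 = 23.0 mg.

23.0 mg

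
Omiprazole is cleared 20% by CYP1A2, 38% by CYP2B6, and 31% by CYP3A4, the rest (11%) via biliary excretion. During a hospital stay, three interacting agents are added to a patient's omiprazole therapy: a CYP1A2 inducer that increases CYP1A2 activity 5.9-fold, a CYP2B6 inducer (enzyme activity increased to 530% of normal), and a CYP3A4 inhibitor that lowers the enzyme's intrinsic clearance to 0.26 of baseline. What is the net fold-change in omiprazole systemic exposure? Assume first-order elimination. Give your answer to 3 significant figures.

CYP1A2: 0.2 × 5.9 = 1.18
CYP2B6: 0.38 × 5.3 = 2.014
CYP3A4: 0.31 × 0.26 = 0.0806
Other: 0.11 (unchanged)
New clearance relative to baseline: 1.18 + 2.014 + 0.0806 + 0.11 = 3.3846.
Systemic exposure ∝ 1/CL: fold-change = 1 / 3.3846 = 0.295.

0.295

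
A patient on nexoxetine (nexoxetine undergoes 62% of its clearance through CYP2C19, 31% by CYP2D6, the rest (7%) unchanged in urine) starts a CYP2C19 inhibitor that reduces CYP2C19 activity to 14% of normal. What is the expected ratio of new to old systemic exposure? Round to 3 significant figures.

2.14

The CYP2C19 pathway (62% of clearance) falls to 0.14× activity: 0.62 × 0.14 = 0.0868.
CYP2D6 (31%) and the residual 7% are unaffected.
New clearance relative to baseline: 0.0868 + 0.31 + 0.07 = 0.4668.
Systemic exposure is inversely proportional to clearance, so the fold-change is 1 / 0.4668 = 2.14.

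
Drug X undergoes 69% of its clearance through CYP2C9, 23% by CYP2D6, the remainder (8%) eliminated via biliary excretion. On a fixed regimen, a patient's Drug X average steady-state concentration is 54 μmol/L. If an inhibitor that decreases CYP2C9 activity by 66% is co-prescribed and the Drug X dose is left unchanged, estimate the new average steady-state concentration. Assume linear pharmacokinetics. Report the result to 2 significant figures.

The CYP2C9 pathway (69% of clearance) falls to 0.34× activity: 0.69 × 0.34 = 0.2346.
CYP2D6 (23%) and the residual 8% are unaffected.
CL_new/CL_old = 0.2346 + 0.23 + 0.08 = 0.5446.
New average steady-state concentration = baseline ÷ relative clearance = 54 / 0.5446 = 99 μmol/L.

99 μmol/L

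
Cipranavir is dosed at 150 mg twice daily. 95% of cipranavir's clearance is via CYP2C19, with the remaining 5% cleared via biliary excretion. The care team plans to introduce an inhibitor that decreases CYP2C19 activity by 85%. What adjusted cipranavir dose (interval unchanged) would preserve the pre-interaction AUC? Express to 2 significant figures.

29 mg

The CYP2C19 pathway (95% of clearance) drops to 0.15× activity: 0.95 × 0.15 = 0.1425.
The remaining 5% of clearance is unaffected.
Relative clearance = 0.1425 + 0.05 = 0.1925.
Exposure is unchanged when dose changes in proportion to clearance. New dose = 150 mg × 0.1925 = 29 mg.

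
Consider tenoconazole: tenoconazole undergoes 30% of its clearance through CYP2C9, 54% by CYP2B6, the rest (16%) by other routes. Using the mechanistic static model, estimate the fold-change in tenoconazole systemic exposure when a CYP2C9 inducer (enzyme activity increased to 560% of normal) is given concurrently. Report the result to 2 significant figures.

The CYP2C9 pathway (30% of clearance) is boosted to 5.6× activity: 0.3 × 5.6 = 1.68.
CYP2B6 (54%) and the residual 16% are unaffected.
Relative clearance = 1.68 + 0.54 + 0.16 = 2.38.
Systemic exposure is inversely proportional to clearance, so the fold-change is 1 / 2.38 = 0.42.

0.42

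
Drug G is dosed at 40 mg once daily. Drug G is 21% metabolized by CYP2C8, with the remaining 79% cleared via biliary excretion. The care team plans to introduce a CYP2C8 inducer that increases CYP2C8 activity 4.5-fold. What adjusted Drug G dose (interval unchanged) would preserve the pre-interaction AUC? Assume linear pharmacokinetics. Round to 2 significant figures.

The CYP2C8 pathway (21% of clearance) is boosted to 4.5× activity: 0.21 × 4.5 = 0.945.
The remaining 79% of clearance is unaffected.
New clearance relative to baseline: 0.945 + 0.79 = 1.735.
Exposure is unchanged when dose changes in proportion to clearance. New dose = 40 mg × 1.735 = 69 mg.

69 mg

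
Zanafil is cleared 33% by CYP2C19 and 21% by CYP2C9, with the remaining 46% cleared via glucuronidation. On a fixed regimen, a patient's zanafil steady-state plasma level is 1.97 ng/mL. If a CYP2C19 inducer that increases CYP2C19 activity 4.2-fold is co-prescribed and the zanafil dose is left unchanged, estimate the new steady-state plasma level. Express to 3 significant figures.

The CYP2C19 pathway (33% of clearance) rises to 4.2× activity: 0.33 × 4.2 = 1.386.
CYP2C9 (21%) and the residual 46% are unaffected.
New clearance relative to baseline: 1.386 + 0.21 + 0.46 = 2.056.
Steady-state plasma level ∝ 1/CL, so new value = 1.97 / 2.056 = 0.958 ng/mL.

0.958 ng/mL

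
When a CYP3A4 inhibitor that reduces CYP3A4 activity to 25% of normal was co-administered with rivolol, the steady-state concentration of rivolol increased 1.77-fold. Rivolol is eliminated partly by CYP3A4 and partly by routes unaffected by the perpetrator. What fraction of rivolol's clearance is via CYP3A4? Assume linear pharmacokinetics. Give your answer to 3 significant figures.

Call the CYP3A4 fraction fm. After the interaction, CL_new/CL_old = fm × 0.25 + (1 − fm).
Steady-state concentration ratio = 1 / (new CL fraction), so new CL fraction = 1 / 1.77 = 0.565.
fm × 0.25 + 1 − fm = 0.565  ⇒  fm × (0.25 − 1) = −0.435  ⇒  fm = 0.580.

0.580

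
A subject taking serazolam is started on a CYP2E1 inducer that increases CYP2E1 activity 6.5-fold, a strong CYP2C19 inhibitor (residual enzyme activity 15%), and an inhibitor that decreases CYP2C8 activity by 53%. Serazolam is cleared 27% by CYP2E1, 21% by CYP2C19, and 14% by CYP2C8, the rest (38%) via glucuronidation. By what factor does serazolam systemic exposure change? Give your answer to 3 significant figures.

The CYP2E1 pathway (27% of clearance) is boosted to 6.5× activity: 0.27 × 6.5 = 1.755.
The CYP2C19 pathway (21% of clearance) drops to 0.15× activity: 0.21 × 0.15 = 0.0315.
The CYP2C8 pathway (14% of clearance) falls to 0.47× activity: 0.14 × 0.47 = 0.0658.
The remaining 38% of clearance is unaffected.
New clearance relative to baseline: 1.755 + 0.0315 + 0.0658 + 0.38 = 2.2323.
Systemic exposure ∝ 1/CL: fold-change = 1 / 2.2323 = 0.448.

0.448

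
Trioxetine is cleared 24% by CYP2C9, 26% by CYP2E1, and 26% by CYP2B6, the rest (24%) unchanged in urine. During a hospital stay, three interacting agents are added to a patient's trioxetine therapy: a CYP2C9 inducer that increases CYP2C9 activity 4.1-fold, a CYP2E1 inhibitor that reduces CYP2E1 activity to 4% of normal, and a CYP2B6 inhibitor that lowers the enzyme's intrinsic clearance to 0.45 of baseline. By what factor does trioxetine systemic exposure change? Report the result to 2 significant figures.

0.74

The CYP2C9 pathway (24% of clearance) is boosted to 4.1× activity: 0.24 × 4.1 = 0.984.
The CYP2E1 pathway (26% of clearance) is reduced to 0.04× activity: 0.26 × 0.04 = 0.0104.
The CYP2B6 pathway (26% of clearance) drops to 0.45× activity: 0.26 × 0.45 = 0.117.
Non-CYP routes (24%) are unchanged.
Relative clearance = 0.984 + 0.0104 + 0.117 + 0.24 = 1.3514.
Net systemic exposure ratio = 1 / 1.3514 = 0.74.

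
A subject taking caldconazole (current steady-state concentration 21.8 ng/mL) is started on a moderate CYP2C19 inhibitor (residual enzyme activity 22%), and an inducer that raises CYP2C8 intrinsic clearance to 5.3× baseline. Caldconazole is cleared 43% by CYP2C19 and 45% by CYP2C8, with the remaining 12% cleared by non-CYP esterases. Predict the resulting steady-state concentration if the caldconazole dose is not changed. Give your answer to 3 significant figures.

CYP2C19: 0.43 × 0.22 = 0.0946
CYP2C8: 0.45 × 5.3 = 2.385
Other: 0.12 (unchanged)
Relative clearance = 0.0946 + 2.385 + 0.12 = 2.5996.
Dividing the baseline by the relative clearance: 21.8 / 2.5996 = 8.39 ng/mL.

8.39 ng/mL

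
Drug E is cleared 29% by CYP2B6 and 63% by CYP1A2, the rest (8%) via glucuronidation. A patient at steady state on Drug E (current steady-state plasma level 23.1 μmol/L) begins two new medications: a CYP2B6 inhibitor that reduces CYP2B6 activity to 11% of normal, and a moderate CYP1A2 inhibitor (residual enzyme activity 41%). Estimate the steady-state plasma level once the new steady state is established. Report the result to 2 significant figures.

The CYP2B6 pathway (29% of clearance) falls to 0.11× activity: 0.29 × 0.11 = 0.0319.
The CYP1A2 pathway (63% of clearance) drops to 0.41× activity: 0.63 × 0.41 = 0.2583.
The remaining 8% of clearance is unaffected.
Relative clearance = 0.0319 + 0.2583 + 0.08 = 0.3702.
Dividing the baseline by the relative clearance: 23.1 / 0.3702 = 62 μmol/L.

62 μmol/L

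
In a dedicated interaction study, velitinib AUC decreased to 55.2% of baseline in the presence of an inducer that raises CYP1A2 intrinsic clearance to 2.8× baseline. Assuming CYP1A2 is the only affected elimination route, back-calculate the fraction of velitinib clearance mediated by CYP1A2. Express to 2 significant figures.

0.45

Let x = fm,CYP1A2. Because AUC ∝ 1/CL, relative clearance rose to 1/0.552 = 1.812.
Setting x·2.8 + (1 − x) = 1.812 and solving: x = (1.812 − 1)/(2.8 − 1) = 0.45.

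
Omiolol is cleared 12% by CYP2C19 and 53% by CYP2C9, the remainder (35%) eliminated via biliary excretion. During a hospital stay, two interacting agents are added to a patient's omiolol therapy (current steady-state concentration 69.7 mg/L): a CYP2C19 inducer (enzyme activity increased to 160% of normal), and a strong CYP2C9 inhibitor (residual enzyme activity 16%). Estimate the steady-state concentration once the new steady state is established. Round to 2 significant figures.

1.1 × 10² mg/L

CYP2C19: 0.12 × 1.6 = 0.192
CYP2C9: 0.53 × 0.16 = 0.0848
Other: 0.35 (unchanged)
Relative clearance = 0.192 + 0.0848 + 0.35 = 0.6268.
Steady-state concentration ∝ 1/CL: new value = 69.7 / 0.6268 = 1.1 × 10² mg/L.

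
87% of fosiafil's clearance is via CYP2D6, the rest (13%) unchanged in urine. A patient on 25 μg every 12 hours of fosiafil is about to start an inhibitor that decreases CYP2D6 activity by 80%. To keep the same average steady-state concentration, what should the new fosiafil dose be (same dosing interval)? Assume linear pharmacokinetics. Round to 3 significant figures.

CYP2D6: 0.87 × 0.2 = 0.174
Other: 0.13 (unchanged)
CL_new/CL_old = 0.174 + 0.13 = 0.304.
Exposure is unchanged when dose changes in proportion to clearance. New dose = 25 μg × 0.304 = 7.60 μg.

7.60 μg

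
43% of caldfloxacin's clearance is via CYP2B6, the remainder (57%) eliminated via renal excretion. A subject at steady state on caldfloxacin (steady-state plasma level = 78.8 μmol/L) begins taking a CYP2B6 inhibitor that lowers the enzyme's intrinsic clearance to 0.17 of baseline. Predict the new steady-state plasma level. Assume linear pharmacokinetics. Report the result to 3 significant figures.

The CYP2B6 pathway (43% of clearance) is reduced to 0.17× activity: 0.43 × 0.17 = 0.0731.
The remaining 57% of clearance is unaffected.
Relative clearance = 0.0731 + 0.57 = 0.6431.
New steady-state plasma level = baseline ÷ relative clearance = 78.8 / 0.6431 = 123 μmol/L.

123 μmol/L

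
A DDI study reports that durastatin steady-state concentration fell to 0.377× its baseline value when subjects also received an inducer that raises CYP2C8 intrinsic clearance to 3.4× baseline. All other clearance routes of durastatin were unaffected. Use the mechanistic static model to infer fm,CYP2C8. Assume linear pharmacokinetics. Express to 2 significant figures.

0.69

Write x for the fraction cleared via CYP2C8. The observed steady-state concentration change means clearance rose to 1/0.377 = 2.653 of baseline.
Setting x·3.4 + (1 − x) = 2.653 and solving: x = (2.653 − 1)/(3.4 − 1) = 0.69.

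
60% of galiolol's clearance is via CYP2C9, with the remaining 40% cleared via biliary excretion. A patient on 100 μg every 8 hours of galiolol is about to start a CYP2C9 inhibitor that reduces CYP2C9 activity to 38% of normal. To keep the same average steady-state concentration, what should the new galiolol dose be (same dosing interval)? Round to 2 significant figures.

CYP2C9: 0.6 × 0.38 = 0.228
Other: 0.4 (unchanged)
CL_new/CL_old = 0.228 + 0.4 = 0.628.
To maintain the same steady-state level, dose must scale with clearance: new dose = 100 × 0.628 = 63 μg.

63 μg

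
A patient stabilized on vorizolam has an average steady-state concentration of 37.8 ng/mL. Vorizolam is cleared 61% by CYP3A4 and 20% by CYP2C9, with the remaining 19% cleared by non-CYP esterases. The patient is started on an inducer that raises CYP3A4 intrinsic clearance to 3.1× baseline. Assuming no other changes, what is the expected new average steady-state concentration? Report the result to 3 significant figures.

CYP3A4: 0.61 × 3.1 = 1.891
CYP2C9: 0.2 (unchanged)
Other: 0.19 (unchanged)
New clearance relative to baseline: 1.891 + 0.2 + 0.19 = 2.281.
With dosing unchanged, average steady-state concentration scales as 1/CL: 37.8 / 2.281 = 16.6 ng/mL.

16.6 ng/mL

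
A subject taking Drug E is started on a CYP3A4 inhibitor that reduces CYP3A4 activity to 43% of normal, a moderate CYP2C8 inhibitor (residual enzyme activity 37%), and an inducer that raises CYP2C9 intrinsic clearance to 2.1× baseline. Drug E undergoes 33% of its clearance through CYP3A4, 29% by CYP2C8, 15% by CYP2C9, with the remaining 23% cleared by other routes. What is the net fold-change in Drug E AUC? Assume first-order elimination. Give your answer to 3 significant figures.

CYP3A4: 0.33 × 0.43 = 0.1419
CYP2C8: 0.29 × 0.37 = 0.1073
CYP2C9: 0.15 × 2.1 = 0.315
Other: 0.23 (unchanged)
Relative clearance = 0.1419 + 0.1073 + 0.315 + 0.23 = 0.7942.
Because AUC varies inversely with clearance, the combined effect is 1 / 0.7942 = 1.26.

1.26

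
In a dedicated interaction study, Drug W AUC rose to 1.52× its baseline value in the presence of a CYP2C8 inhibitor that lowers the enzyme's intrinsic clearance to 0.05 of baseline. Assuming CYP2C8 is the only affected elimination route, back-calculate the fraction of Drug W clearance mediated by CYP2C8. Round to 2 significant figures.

0.36

Let fm be the CYP2C8 fraction. New clearance relative to baseline = fm × 0.05 + (1 − fm).
AUC ratio = 1 / (new CL fraction), so new CL fraction = 1 / 1.52 = 0.6579.
fm × 0.05 + 1 − fm = 0.6579  ⇒  fm × (0.05 − 1) = −0.3421  ⇒  fm = 0.36.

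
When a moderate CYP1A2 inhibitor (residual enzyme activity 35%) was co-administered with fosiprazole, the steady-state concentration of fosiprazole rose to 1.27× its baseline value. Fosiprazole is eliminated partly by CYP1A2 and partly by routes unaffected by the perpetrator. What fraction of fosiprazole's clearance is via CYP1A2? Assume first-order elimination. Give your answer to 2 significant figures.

0.33

CL'/CL = 1 / 1.27 = 0.7874
0.35·fm + (1 − fm) = 0.7874
fm = (0.7874 − 1) / (0.35 − 1) = 0.33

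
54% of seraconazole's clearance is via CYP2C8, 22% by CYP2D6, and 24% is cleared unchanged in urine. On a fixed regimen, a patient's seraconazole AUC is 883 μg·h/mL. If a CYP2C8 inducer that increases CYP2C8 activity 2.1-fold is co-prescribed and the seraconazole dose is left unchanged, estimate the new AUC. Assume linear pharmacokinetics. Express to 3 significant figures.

554 μg·h/mL

The CYP2C8 pathway (54% of clearance) is boosted to 2.1× activity: 0.54 × 2.1 = 1.134.
CYP2D6 (22%) and the residual 24% are unaffected.
Relative clearance = 1.134 + 0.22 + 0.24 = 1.594.
AUC ∝ 1/CL, so new value = 883 / 1.594 = 554 μg·h/mL.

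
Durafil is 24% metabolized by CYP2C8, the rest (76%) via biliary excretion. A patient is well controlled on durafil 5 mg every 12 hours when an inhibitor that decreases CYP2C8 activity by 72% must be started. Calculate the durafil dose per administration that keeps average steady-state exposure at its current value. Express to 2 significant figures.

4.1 mg

CYP2C8: 0.24 × 0.28 = 0.0672
Other: 0.76 (unchanged)
Relative clearance = 0.0672 + 0.76 = 0.8272.
Css,avg = (dose rate)/CL, so holding Css fixed requires dose ∝ CL: 5 × 0.8272 = 4.1 mg.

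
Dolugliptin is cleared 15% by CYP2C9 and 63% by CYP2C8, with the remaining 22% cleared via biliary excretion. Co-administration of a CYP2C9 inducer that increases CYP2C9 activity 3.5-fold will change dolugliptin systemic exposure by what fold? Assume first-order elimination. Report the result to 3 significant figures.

0.727

The CYP2C9 pathway (15% of clearance) is boosted to 3.5× activity: 0.15 × 3.5 = 0.525.
CYP2C8 (63%) and the residual 22% are unaffected.
CL_new/CL_old = 0.525 + 0.63 + 0.22 = 1.375.
Systemic exposure ratio = CL_old/CL_new = 1 / 1.375 = 0.727.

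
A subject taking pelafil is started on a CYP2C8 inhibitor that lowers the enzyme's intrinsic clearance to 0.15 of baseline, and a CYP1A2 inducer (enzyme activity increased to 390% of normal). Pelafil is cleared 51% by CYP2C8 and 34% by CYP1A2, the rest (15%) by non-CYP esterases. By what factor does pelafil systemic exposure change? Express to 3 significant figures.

The CYP2C8 pathway (51% of clearance) falls to 0.15× activity: 0.51 × 0.15 = 0.0765.
The CYP1A2 pathway (34% of clearance) increases to 3.9× activity: 0.34 × 3.9 = 1.326.
Non-CYP routes (15%) are unchanged.
Relative clearance = 0.0765 + 1.326 + 0.15 = 1.5525.
Net systemic exposure ratio = 1 / 1.5525 = 0.644.

0.644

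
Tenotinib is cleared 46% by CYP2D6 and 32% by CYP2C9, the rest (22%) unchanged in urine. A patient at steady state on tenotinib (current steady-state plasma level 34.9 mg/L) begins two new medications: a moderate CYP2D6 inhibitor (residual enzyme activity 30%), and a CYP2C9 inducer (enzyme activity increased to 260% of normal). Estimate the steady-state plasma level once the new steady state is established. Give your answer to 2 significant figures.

29 mg/L

The CYP2D6 pathway (46% of clearance) falls to 0.3× activity: 0.46 × 0.3 = 0.138.
The CYP2C9 pathway (32% of clearance) rises to 2.6× activity: 0.32 × 2.6 = 0.832.
Non-CYP routes (22%) are unchanged.
New clearance relative to baseline: 0.138 + 0.832 + 0.22 = 1.19.
Steady-state plasma level ∝ 1/CL: new value = 34.9 / 1.19 = 29 mg/L.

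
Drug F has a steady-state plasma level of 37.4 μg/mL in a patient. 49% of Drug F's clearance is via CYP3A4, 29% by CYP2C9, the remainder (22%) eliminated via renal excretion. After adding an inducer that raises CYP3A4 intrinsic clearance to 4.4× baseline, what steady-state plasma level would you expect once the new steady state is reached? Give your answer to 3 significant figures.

14.0 μg/mL

CYP3A4: 0.49 × 4.4 = 2.156
CYP2C9: 0.29 (unchanged)
Other: 0.22 (unchanged)
New clearance relative to baseline: 2.156 + 0.29 + 0.22 = 2.666.
With dosing unchanged, steady-state plasma level scales as 1/CL: 37.4 / 2.666 = 14.0 μg/mL.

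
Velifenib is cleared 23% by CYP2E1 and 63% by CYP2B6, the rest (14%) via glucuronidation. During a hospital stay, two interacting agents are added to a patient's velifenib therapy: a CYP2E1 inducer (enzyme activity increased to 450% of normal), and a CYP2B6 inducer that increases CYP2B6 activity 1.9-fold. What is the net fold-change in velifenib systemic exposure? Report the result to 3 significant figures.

The CYP2E1 pathway (23% of clearance) increases to 4.5× activity: 0.23 × 4.5 = 1.035.
The CYP2B6 pathway (63% of clearance) rises to 1.9× activity: 0.63 × 1.9 = 1.197.
Non-CYP routes (14%) are unchanged.
CL_new/CL_old = 1.035 + 1.197 + 0.14 = 2.372.
Systemic exposure ∝ 1/CL: fold-change = 1 / 2.372 = 0.422.

0.422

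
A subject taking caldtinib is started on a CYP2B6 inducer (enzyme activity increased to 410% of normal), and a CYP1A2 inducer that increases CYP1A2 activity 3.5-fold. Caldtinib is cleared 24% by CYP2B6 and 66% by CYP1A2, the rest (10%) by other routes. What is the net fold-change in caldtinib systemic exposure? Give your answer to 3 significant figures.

The CYP2B6 pathway (24% of clearance) is boosted to 4.1× activity: 0.24 × 4.1 = 0.984.
The CYP1A2 pathway (66% of clearance) is boosted to 3.5× activity: 0.66 × 3.5 = 2.31.
The remaining 10% of clearance is unaffected.
Relative clearance = 0.984 + 2.31 + 0.1 = 3.394.
Net systemic exposure ratio = 1 / 3.394 = 0.295.

0.295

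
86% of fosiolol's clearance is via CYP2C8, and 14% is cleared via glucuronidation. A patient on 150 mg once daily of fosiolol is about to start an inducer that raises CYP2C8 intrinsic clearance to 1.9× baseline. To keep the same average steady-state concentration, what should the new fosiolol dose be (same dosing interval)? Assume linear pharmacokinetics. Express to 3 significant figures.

266 mg

The CYP2C8 pathway (86% of clearance) rises to 1.9× activity: 0.86 × 1.9 = 1.634.
Non-CYP routes (14%) are unchanged.
CL_new/CL_old = 1.634 + 0.14 = 1.774.
To maintain the same steady-state level, dose must scale with clearance: new dose = 150 × 1.774 = 266 mg.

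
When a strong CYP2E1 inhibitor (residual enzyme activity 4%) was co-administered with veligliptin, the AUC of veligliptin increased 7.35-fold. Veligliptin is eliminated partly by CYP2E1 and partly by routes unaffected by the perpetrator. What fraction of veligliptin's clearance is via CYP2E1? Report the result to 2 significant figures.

0.90

Write x for the fraction cleared via CYP2E1. The observed AUC change means clearance fell to 1/7.35 = 0.1361 of baseline.
Setting x·0.04 + (1 − x) = 0.1361 and solving: x = (0.1361 − 1)/(0.04 − 1) = 0.90.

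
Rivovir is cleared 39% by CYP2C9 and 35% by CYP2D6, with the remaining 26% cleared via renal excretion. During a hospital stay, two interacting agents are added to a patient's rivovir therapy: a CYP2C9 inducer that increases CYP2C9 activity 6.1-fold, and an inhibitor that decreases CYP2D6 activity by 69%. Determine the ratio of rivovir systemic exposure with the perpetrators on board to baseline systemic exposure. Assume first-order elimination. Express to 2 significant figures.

0.36

CYP2C9: 0.39 × 6.1 = 2.379
CYP2D6: 0.35 × 0.31 = 0.1085
Other: 0.26 (unchanged)
New clearance relative to baseline: 2.379 + 0.1085 + 0.26 = 2.7475.
Systemic exposure ∝ 1/CL: fold-change = 1 / 2.7475 = 0.36.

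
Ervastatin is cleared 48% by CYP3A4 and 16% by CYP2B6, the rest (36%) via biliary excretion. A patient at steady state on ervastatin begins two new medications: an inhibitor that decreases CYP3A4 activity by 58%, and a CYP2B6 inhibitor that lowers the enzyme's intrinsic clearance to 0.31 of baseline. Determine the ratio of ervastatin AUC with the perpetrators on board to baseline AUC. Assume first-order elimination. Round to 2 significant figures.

1.6

CYP3A4: 0.48 × 0.42 = 0.2016
CYP2B6: 0.16 × 0.31 = 0.0496
Other: 0.36 (unchanged)
New clearance relative to baseline: 0.2016 + 0.0496 + 0.36 = 0.6112.
Because AUC varies inversely with clearance, the combined effect is 1 / 0.6112 = 1.6.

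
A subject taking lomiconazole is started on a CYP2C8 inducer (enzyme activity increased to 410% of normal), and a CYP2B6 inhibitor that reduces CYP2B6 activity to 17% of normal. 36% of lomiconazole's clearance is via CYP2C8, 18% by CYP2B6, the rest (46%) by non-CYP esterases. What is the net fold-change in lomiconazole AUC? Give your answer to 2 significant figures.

The CYP2C8 pathway (36% of clearance) rises to 4.1× activity: 0.36 × 4.1 = 1.476.
The CYP2B6 pathway (18% of clearance) falls to 0.17× activity: 0.18 × 0.17 = 0.0306.
The remaining 46% of clearance is unaffected.
Relative clearance = 1.476 + 0.0306 + 0.46 = 1.9666.
AUC ∝ 1/CL: fold-change = 1 / 1.9666 = 0.51.

0.51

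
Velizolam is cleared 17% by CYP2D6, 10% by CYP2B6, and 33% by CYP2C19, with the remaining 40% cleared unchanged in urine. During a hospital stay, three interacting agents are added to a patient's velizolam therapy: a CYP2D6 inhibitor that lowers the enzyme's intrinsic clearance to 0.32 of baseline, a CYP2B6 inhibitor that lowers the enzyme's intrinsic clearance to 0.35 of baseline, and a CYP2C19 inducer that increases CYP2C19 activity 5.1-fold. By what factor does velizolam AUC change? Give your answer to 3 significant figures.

0.460

The CYP2D6 pathway (17% of clearance) drops to 0.32× activity: 0.17 × 0.32 = 0.0544.
The CYP2B6 pathway (10% of clearance) drops to 0.35× activity: 0.1 × 0.35 = 0.035.
The CYP2C19 pathway (33% of clearance) is boosted to 5.1× activity: 0.33 × 5.1 = 1.683.
Non-CYP routes (40%) are unchanged.
New clearance relative to baseline: 0.0544 + 0.035 + 1.683 + 0.4 = 2.1724.
Net AUC ratio = 1 / 2.1724 = 0.460.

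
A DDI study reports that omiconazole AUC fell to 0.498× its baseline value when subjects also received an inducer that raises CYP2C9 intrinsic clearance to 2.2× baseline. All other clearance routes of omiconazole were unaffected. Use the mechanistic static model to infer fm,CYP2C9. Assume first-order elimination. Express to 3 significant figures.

0.840

Call the CYP2C9 fraction fm. After the interaction, CL_new/CL_old = fm × 2.2 + (1 − fm).
AUC ratio = 1 / (new CL fraction), so new CL fraction = 1 / 0.498 = 2.008.
fm × 2.2 + 1 − fm = 2.008  ⇒  fm × (2.2 − 1) = 1.008  ⇒  fm = 0.840.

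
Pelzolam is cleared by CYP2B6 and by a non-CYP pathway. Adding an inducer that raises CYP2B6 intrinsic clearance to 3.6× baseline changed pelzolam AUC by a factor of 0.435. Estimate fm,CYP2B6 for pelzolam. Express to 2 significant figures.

CL'/CL = 1 / 0.435 = 2.299
3.6·fm + (1 − fm) = 2.299
fm = (2.299 − 1) / (3.6 − 1) = 0.50

0.50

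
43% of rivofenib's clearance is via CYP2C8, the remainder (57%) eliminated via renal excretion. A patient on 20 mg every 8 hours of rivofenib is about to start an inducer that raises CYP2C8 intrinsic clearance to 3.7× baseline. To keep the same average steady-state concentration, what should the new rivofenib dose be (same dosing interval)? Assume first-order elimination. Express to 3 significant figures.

The CYP2C8 pathway (43% of clearance) rises to 3.7× activity: 0.43 × 3.7 = 1.591.
The remaining 57% of clearance is unaffected.
CL_new/CL_old = 1.591 + 0.57 = 2.161.
To maintain the same steady-state level, dose must scale with clearance: new dose = 20 × 2.161 = 43.2 mg.

43.2 mg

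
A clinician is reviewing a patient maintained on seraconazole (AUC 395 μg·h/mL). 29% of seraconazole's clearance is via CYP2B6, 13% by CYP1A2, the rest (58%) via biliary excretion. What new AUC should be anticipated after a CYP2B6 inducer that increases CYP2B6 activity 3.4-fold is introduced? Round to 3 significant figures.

233 μg·h/mL

The CYP2B6 pathway (29% of clearance) is boosted to 3.4× activity: 0.29 × 3.4 = 0.986.
CYP1A2 (13%) and the residual 58% are unaffected.
New clearance relative to baseline: 0.986 + 0.13 + 0.58 = 1.696.
With dosing unchanged, AUC scales as 1/CL: 395 / 1.696 = 233 μg·h/mL.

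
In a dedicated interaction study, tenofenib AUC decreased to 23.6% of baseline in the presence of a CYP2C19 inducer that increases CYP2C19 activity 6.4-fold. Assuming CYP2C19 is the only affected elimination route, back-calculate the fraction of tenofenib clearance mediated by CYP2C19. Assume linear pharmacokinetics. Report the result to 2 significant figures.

0.60

CL'/CL = 1 / 0.236 = 4.237
6.4·fm + (1 − fm) = 4.237
fm = (4.237 − 1) / (6.4 − 1) = 0.60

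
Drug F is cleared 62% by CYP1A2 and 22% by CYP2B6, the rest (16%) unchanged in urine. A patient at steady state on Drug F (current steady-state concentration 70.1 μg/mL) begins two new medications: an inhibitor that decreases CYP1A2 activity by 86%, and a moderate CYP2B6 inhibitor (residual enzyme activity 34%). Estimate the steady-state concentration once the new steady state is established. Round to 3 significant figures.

218 μg/mL

The CYP1A2 pathway (62% of clearance) drops to 0.14× activity: 0.62 × 0.14 = 0.0868.
The CYP2B6 pathway (22% of clearance) falls to 0.34× activity: 0.22 × 0.34 = 0.0748.
Non-CYP routes (16%) are unchanged.
Relative clearance = 0.0868 + 0.0748 + 0.16 = 0.3216.
New steady-state concentration = 70.1 / 0.3216 = 218 μg/mL (concentration scales inversely with clearance).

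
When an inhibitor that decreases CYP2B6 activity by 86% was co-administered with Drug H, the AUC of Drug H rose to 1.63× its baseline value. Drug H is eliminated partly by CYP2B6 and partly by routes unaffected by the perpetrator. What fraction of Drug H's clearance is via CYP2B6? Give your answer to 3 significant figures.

CL'/CL = 1 / 1.63 = 0.6135
0.14·fm + (1 − fm) = 0.6135
fm = (0.6135 − 1) / (0.14 − 1) = 0.449

0.449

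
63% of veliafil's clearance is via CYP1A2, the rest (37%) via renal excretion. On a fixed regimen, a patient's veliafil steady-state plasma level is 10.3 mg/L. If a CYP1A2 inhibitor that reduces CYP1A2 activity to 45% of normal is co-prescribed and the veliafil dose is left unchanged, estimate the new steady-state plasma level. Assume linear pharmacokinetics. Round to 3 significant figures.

The CYP1A2 pathway (63% of clearance) is reduced to 0.45× activity: 0.63 × 0.45 = 0.2835.
Non-CYP routes (37%) are unchanged.
New clearance relative to baseline: 0.2835 + 0.37 = 0.6535.
New steady-state plasma level = baseline ÷ relative clearance = 10.3 / 0.6535 = 15.8 mg/L.

15.8 mg/L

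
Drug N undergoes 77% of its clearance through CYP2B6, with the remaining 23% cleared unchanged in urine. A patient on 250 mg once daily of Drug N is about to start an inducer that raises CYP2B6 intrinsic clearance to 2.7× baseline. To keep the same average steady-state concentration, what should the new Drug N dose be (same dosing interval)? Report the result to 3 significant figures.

The CYP2B6 pathway (77% of clearance) increases to 2.7× activity: 0.77 × 2.7 = 2.079.
Non-CYP routes (23%) are unchanged.
New clearance relative to baseline: 2.079 + 0.23 = 2.309.
Css,avg = (dose rate)/CL, so holding Css fixed requires dose ∝ CL: 250 × 2.309 = 577 mg.

577 mg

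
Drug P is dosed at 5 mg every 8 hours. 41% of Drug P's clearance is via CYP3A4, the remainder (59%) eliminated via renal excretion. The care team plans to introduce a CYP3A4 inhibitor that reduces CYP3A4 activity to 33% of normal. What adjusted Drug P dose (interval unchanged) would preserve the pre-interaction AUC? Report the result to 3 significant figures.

The CYP3A4 pathway (41% of clearance) falls to 0.33× activity: 0.41 × 0.33 = 0.1353.
The remaining 59% of clearance is unaffected.
CL_new/CL_old = 0.1353 + 0.59 = 0.7253.
Css,avg = (dose rate)/CL, so holding Css fixed requires dose ∝ CL: 5 × 0.7253 = 3.63 mg.

3.63 mg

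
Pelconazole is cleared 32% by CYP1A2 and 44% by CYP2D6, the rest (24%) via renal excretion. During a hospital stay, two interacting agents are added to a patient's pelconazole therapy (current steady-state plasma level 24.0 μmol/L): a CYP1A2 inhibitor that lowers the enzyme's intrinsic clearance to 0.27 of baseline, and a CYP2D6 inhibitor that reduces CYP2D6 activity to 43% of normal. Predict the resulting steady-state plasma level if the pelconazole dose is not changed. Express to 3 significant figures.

46.5 μmol/L

The CYP1A2 pathway (32% of clearance) drops to 0.27× activity: 0.32 × 0.27 = 0.0864.
The CYP2D6 pathway (44% of clearance) is reduced to 0.43× activity: 0.44 × 0.43 = 0.1892.
Non-CYP routes (24%) are unchanged.
New clearance relative to baseline: 0.0864 + 0.1892 + 0.24 = 0.5156.
Dividing the baseline by the relative clearance: 24.0 / 0.5156 = 46.5 μmol/L.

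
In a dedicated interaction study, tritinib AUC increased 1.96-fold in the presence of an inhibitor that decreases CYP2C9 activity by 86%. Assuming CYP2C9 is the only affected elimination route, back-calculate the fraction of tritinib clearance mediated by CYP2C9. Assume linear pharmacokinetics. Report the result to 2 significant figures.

0.57

CL'/CL = 1 / 1.96 = 0.5102
0.14·fm + (1 − fm) = 0.5102
fm = (0.5102 − 1) / (0.14 − 1) = 0.57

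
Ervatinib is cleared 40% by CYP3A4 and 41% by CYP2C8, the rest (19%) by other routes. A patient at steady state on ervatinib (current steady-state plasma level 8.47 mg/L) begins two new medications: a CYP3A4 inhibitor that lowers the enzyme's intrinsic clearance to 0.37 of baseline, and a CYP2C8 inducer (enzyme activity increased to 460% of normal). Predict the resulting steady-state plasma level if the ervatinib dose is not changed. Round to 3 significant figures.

3.81 mg/L

CYP3A4: 0.4 × 0.37 = 0.148
CYP2C8: 0.41 × 4.6 = 1.886
Other: 0.19 (unchanged)
CL_new/CL_old = 0.148 + 1.886 + 0.19 = 2.224.
Dividing the baseline by the relative clearance: 8.47 / 2.224 = 3.81 mg/L.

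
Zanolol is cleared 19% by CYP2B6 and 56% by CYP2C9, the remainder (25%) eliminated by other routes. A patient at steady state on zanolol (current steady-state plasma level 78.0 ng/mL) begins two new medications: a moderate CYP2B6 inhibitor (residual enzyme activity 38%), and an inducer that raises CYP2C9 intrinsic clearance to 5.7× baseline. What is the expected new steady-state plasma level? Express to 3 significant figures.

22.2 ng/mL

The CYP2B6 pathway (19% of clearance) falls to 0.38× activity: 0.19 × 0.38 = 0.0722.
The CYP2C9 pathway (56% of clearance) increases to 5.7× activity: 0.56 × 5.7 = 3.192.
Non-CYP routes (25%) are unchanged.
New clearance relative to baseline: 0.0722 + 3.192 + 0.25 = 3.5142.
Steady-state plasma level ∝ 1/CL: new value = 78.0 / 3.5142 = 22.2 ng/mL.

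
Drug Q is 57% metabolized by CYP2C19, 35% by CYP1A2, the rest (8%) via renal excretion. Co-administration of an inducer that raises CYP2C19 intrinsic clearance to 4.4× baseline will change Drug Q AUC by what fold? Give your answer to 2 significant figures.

0.34

The CYP2C19 pathway (57% of clearance) increases to 4.4× activity: 0.57 × 4.4 = 2.508.
CYP1A2 (35%) and the residual 8% are unaffected.
CL_new/CL_old = 2.508 + 0.35 + 0.08 = 2.938.
AUC is inversely proportional to clearance, so the fold-change is 1 / 2.938 = 0.34.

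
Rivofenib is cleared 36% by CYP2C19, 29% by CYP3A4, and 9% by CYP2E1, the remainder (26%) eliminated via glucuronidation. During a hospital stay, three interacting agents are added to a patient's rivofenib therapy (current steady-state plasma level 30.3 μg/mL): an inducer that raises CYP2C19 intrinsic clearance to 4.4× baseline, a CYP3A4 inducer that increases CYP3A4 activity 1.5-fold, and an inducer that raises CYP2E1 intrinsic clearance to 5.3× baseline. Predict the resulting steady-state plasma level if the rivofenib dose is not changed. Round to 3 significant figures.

11.0 μg/mL

The CYP2C19 pathway (36% of clearance) rises to 4.4× activity: 0.36 × 4.4 = 1.584.
The CYP3A4 pathway (29% of clearance) is boosted to 1.5× activity: 0.29 × 1.5 = 0.435.
The CYP2E1 pathway (9% of clearance) rises to 5.3× activity: 0.09 × 5.3 = 0.477.
Non-CYP routes (26%) are unchanged.
Relative clearance = 1.584 + 0.435 + 0.477 + 0.26 = 2.756.
Steady-state plasma level ∝ 1/CL: new value = 30.3 / 2.756 = 11.0 μg/mL.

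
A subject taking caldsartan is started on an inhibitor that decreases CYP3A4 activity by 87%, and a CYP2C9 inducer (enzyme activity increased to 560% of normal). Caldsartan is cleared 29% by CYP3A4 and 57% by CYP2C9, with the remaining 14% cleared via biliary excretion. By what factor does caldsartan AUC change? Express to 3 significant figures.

The CYP3A4 pathway (29% of clearance) drops to 0.13× activity: 0.29 × 0.13 = 0.0377.
The CYP2C9 pathway (57% of clearance) increases to 5.6× activity: 0.57 × 5.6 = 3.192.
Non-CYP routes (14%) are unchanged.
Relative clearance = 0.0377 + 3.192 + 0.14 = 3.3697.
Because AUC varies inversely with clearance, the combined effect is 1 / 3.3697 = 0.297.

0.297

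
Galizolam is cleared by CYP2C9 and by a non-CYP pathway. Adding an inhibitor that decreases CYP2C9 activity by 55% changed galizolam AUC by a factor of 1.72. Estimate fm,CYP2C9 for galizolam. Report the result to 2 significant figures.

Write x for the fraction cleared via CYP2C9. The observed AUC change means clearance fell to 1/1.72 = 0.5814 of baseline.
Setting x·0.45 + (1 − x) = 0.5814 and solving: x = (0.5814 − 1)/(0.45 − 1) = 0.76.

0.76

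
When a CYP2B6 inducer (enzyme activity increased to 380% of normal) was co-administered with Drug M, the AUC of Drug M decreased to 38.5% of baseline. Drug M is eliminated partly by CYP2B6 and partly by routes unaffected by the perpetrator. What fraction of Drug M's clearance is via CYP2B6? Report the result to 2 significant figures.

0.57

Write x for the fraction cleared via CYP2B6. The observed AUC change means clearance rose to 1/0.385 = 2.597 of baseline.
Only the CYP2B6 route changed, so 2.597 = x·3.8 + (1 − x), giving x = 0.57.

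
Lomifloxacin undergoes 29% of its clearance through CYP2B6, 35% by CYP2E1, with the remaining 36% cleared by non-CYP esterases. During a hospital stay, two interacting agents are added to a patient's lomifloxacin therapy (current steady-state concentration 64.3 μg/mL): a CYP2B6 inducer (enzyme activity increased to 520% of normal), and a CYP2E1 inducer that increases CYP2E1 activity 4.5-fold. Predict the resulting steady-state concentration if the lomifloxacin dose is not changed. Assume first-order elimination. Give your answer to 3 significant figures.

18.7 μg/mL

The CYP2B6 pathway (29% of clearance) rises to 5.2× activity: 0.29 × 5.2 = 1.508.
The CYP2E1 pathway (35% of clearance) increases to 4.5× activity: 0.35 × 4.5 = 1.575.
Non-CYP routes (36%) are unchanged.
New clearance relative to baseline: 1.508 + 1.575 + 0.36 = 3.443.
New steady-state concentration = 64.3 / 3.443 = 18.7 μg/mL (concentration scales inversely with clearance).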